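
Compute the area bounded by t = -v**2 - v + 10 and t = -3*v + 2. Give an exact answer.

Both boundary curves give t as a function of v, so integrate with respect to v. Setting them equal: -v**2 + 2*v + 8 = 0, i.e. -(v - 4)*(v + 2) = 0, so they meet at v = -2, 4.
For v in [-2, 4], t = -v**2 - v + 10 is on the right; area = ∫[-2,4] (-v**2 + 2*v + 8) dv = 36.

36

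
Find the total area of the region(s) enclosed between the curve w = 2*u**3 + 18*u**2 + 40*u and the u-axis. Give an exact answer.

131/2

The curve meets the u-axis where 2*u**3 + 18*u**2 + 40*u = 0, i.e. 2*u*(u + 4)*(u + 5) = 0, at u = -5, -4, 0.
On [-5, -4] the curve lies above the axis; ∫[-5,-4] (2*u**3 + 18*u**2 + 40*u) du = 3/2, giving area 3/2.
On [-4, 0] the curve lies below the axis; ∫[-4,0] (2*u**3 + 18*u**2 + 40*u) du = -64, giving area 64.
Total area = 3/2 + 64 = 131/2.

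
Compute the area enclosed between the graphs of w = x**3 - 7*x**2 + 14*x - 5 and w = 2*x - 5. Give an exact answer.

Set the curves equal: x**3 - 7*x**2 + 14*x - 5 = 2*x - 5, so x**3 - 7*x**2 + 12*x = 0, which factors as x*(x - 4)*(x - 3) = 0. The curves meet at x = 0, 3, 4.
On [0, 3], w = x**3 - 7*x**2 + 14*x - 5 is on top; that piece has area ∫[0,3] (x**3 - 7*x**2 + 12*x) dx = 45/4.
On [3, 4], w = 2*x - 5 is on top; that piece has area ∫[3,4] (-(x**3 - 7*x**2 + 12*x)) dx = 7/12.
Total enclosed area = 45/4 + 7/12 = 71/6.

71/6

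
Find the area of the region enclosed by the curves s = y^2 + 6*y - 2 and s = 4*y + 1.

Both boundary curves give s as a function of y, so integrate with respect to y. Setting them equal: y^2 + 2*y - 3 = 0, i.e. (y - 1)*(y + 3) = 0, so they meet at y = -3, 1.
For y in [-3, 1], s = y^2 + 6*y - 2 is on the left; area = ∫[-3,1] (-(y^2 + 2*y - 3)) dy = 32/3.

32/3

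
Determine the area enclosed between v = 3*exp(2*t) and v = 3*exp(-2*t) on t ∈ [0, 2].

-3 + 3*exp(-4)/2 + 3*exp(4)/2

On [0, 2], (3*exp(2*t)) - (3*exp(-2*t)) = 3*exp(2*t) - 3*exp(-2*t) is ≥ 0 throughout, so the area is a single integral of |3*exp(2*t) - 3*exp(-2*t)|.
∫[0,2] (3*exp(2*t) - 3*exp(-2*t)) dt = -3 + 3*exp(-4)/2 + 3*exp(4)/2.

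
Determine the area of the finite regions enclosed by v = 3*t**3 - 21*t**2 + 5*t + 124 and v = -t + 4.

Set the curves equal: 3*t**3 - 21*t**2 + 5*t + 124 = -t + 4, so 3*t**3 - 21*t**2 + 6*t + 120 = 0, which factors as 3*(t - 5)*(t - 4)*(t + 2) = 0. The curves meet at t = -2, 4, 5.
On [-2, 4], v = 3*t**3 - 21*t**2 + 5*t + 124 is on top; that piece has area ∫[-2,4] (3*t**3 - 21*t**2 + 6*t + 120) dt = 432.
On [4, 5], v = -t + 4 is on top; that piece has area ∫[4,5] (-(3*t**3 - 21*t**2 + 6*t + 120)) dt = 13/4.
Total enclosed area = 432 + 13/4 = 1741/4.

1741/4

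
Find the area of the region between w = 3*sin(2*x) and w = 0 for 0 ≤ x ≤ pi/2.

On [0, pi/2], (3*sin(2*x)) - (0) = 3*sin(2*x) is ≥ 0 throughout, so the area is a single integral of |3*sin(2*x)|.
∫[0,pi/2] (3*sin(2*x)) dx = 3.

3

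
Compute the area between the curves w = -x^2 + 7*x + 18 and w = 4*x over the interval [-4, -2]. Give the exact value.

The difference (-x^2 + 7*x + 18) - (4*x) = -x^2 + 3*x + 18 changes sign at x = -3 inside [-4, -2], so split the integral there.
∫[-4,-3] (-x^2 + 3*x + 18) dx = -29/6; the area of that piece is 29/6.
∫[-3,-2] (-x^2 + 3*x + 18) dx = 25/6.
Total area = 29/6 + 25/6 = 9.

9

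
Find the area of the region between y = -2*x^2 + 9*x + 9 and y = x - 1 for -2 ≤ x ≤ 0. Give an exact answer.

The difference (-2*x^2 + 9*x + 9) - (x - 1) = -2*x^2 + 8*x + 10 changes sign at x = -1 inside [-2, 0], so split the integral there.
∫[-2,-1] (-2*x^2 + 8*x + 10) dx = -20/3; the area of that piece is 20/3.
∫[-1,0] (-2*x^2 + 8*x + 10) dx = 16/3.
Total area = 20/3 + 16/3 = 12.

12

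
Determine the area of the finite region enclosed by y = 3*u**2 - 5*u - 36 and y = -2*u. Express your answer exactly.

343/2

Set the curves equal: 3*u**2 - 5*u - 36 = -2*u, so 3*u**2 - 3*u - 36 = 0, which factors as 3*(u - 4)*(u + 3) = 0. The curves meet at u = -3, 4.
On [-3, 4], y = -2*u is on top; that piece has area ∫[-3,4] (-(3*u**2 - 3*u - 36)) du = 343/2.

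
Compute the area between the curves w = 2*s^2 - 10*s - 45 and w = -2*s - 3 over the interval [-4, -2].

The difference (2*s^2 - 10*s - 45) - (-2*s - 3) = 2*s^2 - 8*s - 42 changes sign at s = -3 inside [-4, -2], so split the integral there.
∫[-4,-3] (2*s^2 - 8*s - 42) ds = 32/3.
∫[-3,-2] (2*s^2 - 8*s - 42) ds = -28/3; the area of that piece is 28/3.
Total area = 32/3 + 28/3 = 20.

20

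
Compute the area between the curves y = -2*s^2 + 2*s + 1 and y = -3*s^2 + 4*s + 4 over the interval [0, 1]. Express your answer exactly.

On [0, 1], (-2*s^2 + 2*s + 1) - (-3*s^2 + 4*s + 4) = s^2 - 2*s - 3 is ≤ 0 throughout, so the area is a single integral of |s^2 - 2*s - 3|.
∫[0,1] (s^2 - 2*s - 3) ds = -11/3; the area of that piece is 11/3.

11/3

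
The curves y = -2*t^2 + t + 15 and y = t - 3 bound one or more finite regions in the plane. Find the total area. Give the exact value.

72

Set the curves equal: -2*t^2 + t + 15 = t - 3, so -2*t^2 + 18 = 0, which factors as -2*(t - 3)*(t + 3) = 0. The curves meet at t = -3, 3.
On [-3, 3], y = -2*t^2 + t + 15 is on top; that piece has area ∫[-3,3] (-2*t^2 + 18) dt = 72.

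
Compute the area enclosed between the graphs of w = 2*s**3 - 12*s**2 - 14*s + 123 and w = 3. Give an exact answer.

Set the curves equal: 2*s**3 - 12*s**2 - 14*s + 123 = 3, so 2*s**3 - 12*s**2 - 14*s + 120 = 0, which factors as 2*(s - 5)*(s - 4)*(s + 3) = 0. The curves meet at s = -3, 4, 5.
On [-3, 4], w = 2*s**3 - 12*s**2 - 14*s + 123 is on top; that piece has area ∫[-3,4] (2*s**3 - 12*s**2 - 14*s + 120) ds = 1029/2.
On [4, 5], w = 3 is on top; that piece has area ∫[4,5] (-(2*s**3 - 12*s**2 - 14*s + 120)) ds = 5/2.
Total enclosed area = 1029/2 + 5/2 = 517.

517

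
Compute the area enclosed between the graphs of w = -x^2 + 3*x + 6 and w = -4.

Set the curves equal: -x^2 + 3*x + 6 = -4, so -x^2 + 3*x + 10 = 0, which factors as -(x - 5)*(x + 2) = 0. The curves meet at x = -2, 5.
On [-2, 5], w = -x^2 + 3*x + 6 is on top; that piece has area ∫[-2,5] (-x^2 + 3*x + 10) dx = 343/6.

343/6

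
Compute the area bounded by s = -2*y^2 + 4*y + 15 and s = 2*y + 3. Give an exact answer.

Both boundary curves give s as a function of y, so integrate with respect to y. Setting them equal: -2*y^2 + 2*y + 12 = 0, i.e. -2*(y - 3)*(y + 2) = 0, so they meet at y = -2, 3.
For y in [-2, 3], s = -2*y^2 + 4*y + 15 is on the right; area = ∫[-2,3] (-2*y^2 + 2*y + 12) dy = 125/3.

125/3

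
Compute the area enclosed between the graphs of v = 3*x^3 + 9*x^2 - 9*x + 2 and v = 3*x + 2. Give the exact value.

393/4

Set the curves equal: 3*x^3 + 9*x^2 - 9*x + 2 = 3*x + 2, so 3*x^3 + 9*x^2 - 12*x = 0, which factors as 3*x*(x - 1)*(x + 4) = 0. The curves meet at x = -4, 0, 1.
On [-4, 0], v = 3*x^3 + 9*x^2 - 9*x + 2 is on top; that piece has area ∫[-4,0] (3*x^3 + 9*x^2 - 12*x) dx = 96.
On [0, 1], v = 3*x + 2 is on top; that piece has area ∫[0,1] (-(3*x^3 + 9*x^2 - 12*x)) dx = 9/4.
Total enclosed area = 96 + 9/4 = 393/4.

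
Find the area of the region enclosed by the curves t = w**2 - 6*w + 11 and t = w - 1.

1/6

Both boundary curves give t as a function of w, so integrate with respect to w. Setting them equal: w**2 - 7*w + 12 = 0, i.e. (w - 4)*(w - 3) = 0, so they meet at w = 3, 4.
For w in [3, 4], t = w**2 - 6*w + 11 is on the left; area = ∫[3,4] (-(w**2 - 7*w + 12)) dw = 1/6.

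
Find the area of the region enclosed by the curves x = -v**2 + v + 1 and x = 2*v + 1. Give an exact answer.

Both boundary curves give x as a function of v, so integrate with respect to v. Setting them equal: -v**2 - v = 0, i.e. -v*(v + 1) = 0, so they meet at v = -1, 0.
For v in [-1, 0], x = -v**2 + v + 1 is on the right; area = ∫[-1,0] (-v**2 - v) dv = 1/6.

1/6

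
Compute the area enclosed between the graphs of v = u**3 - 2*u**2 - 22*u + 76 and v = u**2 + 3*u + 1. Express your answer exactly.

524

Set the curves equal: u**3 - 2*u**2 - 22*u + 76 = u**2 + 3*u + 1, so u**3 - 3*u**2 - 25*u + 75 = 0, which factors as (u - 5)*(u - 3)*(u + 5) = 0. The curves meet at u = -5, 3, 5.
On [-5, 3], v = u**3 - 2*u**2 - 22*u + 76 is on top; that piece has area ∫[-5,3] (u**3 - 3*u**2 - 25*u + 75) du = 512.
On [3, 5], v = u**2 + 3*u + 1 is on top; that piece has area ∫[3,5] (-(u**3 - 3*u**2 - 25*u + 75)) du = 12.
Total enclosed area = 512 + 12 = 524.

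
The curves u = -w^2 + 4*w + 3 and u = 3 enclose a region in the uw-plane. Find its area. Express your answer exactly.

Both boundary curves give u as a function of w, so integrate with respect to w. Setting them equal: -w^2 + 4*w = 0, i.e. -w*(w - 4) = 0, so they meet at w = 0, 4.
For w in [0, 4], u = -w^2 + 4*w + 3 is on the right; area = ∫[0,4] (-w^2 + 4*w) dw = 32/3.

32/3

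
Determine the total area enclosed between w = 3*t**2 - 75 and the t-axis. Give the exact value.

The curve meets the t-axis where 3*t**2 - 75 = 0, i.e. 3*(t - 5)*(t + 5) = 0, at t = -5, 5.
On [-5, 5] the curve lies below the axis; ∫[-5,5] (3*t**2 - 75) dt = -500, giving area 500.

500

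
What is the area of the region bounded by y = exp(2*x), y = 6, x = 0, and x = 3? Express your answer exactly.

The difference (exp(2*x)) - (6) = exp(2*x) - 6 changes sign at x = log(6)/2 inside [0, 3], so split the integral there.
∫[0,log(6)/2] (exp(2*x) - 6) dx = 5/2 - log(216); the area of that piece is -5/2 + log(216).
∫[log(6)/2,3] (exp(2*x) - 6) dx = -21 + 3*log(6) + exp(6)/2.
Total area = (-5/2 + log(216)) + (-21 + 3*log(6) + exp(6)/2) = -47/2 + 6*log(6) + exp(6)/2.

-47/2 + 6*log(6) + exp(6)/2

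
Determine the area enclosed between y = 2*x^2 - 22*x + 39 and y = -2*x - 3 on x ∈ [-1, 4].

110

The difference (2*x^2 - 22*x + 39) - (-2*x - 3) = 2*x^2 - 20*x + 42 changes sign at x = 3 inside [-1, 4], so split the integral there.
∫[-1,3] (2*x^2 - 20*x + 42) dx = 320/3.
∫[3,4] (2*x^2 - 20*x + 42) dx = -10/3; the area of that piece is 10/3.
Total area = 320/3 + 10/3 = 110.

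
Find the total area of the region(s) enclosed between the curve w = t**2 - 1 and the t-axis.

The curve meets the t-axis where t**2 - 1 = 0, i.e. (t - 1)*(t + 1) = 0, at t = -1, 1.
On [-1, 1] the curve lies below the axis; ∫[-1,1] (t**2 - 1) dt = -4/3, giving area 4/3.

4/3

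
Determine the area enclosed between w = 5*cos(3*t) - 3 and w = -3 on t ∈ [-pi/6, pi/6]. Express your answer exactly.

10/3

On [-pi/6, pi/6], (5*cos(3*t) - 3) - (-3) = 5*cos(3*t) is ≥ 0 throughout, so the area is a single integral of |5*cos(3*t)|.
∫[-pi/6,pi/6] (5*cos(3*t)) dt = 10/3.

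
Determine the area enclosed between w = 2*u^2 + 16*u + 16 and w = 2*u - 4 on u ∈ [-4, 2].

The difference (2*u^2 + 16*u + 16) - (2*u - 4) = 2*u^2 + 14*u + 20 changes sign at u = -2 inside [-4, 2], so split the integral there.
∫[-4,-2] (2*u^2 + 14*u + 20) du = -20/3; the area of that piece is 20/3.
∫[-2,2] (2*u^2 + 14*u + 20) du = 272/3.
Total area = 20/3 + 272/3 = 292/3.

292/3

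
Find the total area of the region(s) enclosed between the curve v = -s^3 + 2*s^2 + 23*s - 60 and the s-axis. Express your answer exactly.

5137/12

The curve meets the s-axis where -s^3 + 2*s^2 + 23*s - 60 = 0, i.e. -(s - 4)*(s - 3)*(s + 5) = 0, at s = -5, 3, 4.
On [-5, 3] the curve lies below the axis; ∫[-5,3] (-s^3 + 2*s^2 + 23*s - 60) ds = -1280/3, giving area 1280/3.
On [3, 4] the curve lies above the axis; ∫[3,4] (-s^3 + 2*s^2 + 23*s - 60) ds = 17/12, giving area 17/12.
Total area = 1280/3 + 17/12 = 5137/12.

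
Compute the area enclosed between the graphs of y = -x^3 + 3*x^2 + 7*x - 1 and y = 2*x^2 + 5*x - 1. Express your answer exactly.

37/12

Set the curves equal: -x^3 + 3*x^2 + 7*x - 1 = 2*x^2 + 5*x - 1, so -x^3 + x^2 + 2*x = 0, which factors as -x*(x - 2)*(x + 1) = 0. The curves meet at x = -1, 0, 2.
On [-1, 0], y = 2*x^2 + 5*x - 1 is on top; that piece has area ∫[-1,0] (-(-x^3 + x^2 + 2*x)) dx = 5/12.
On [0, 2], y = -x^3 + 3*x^2 + 7*x - 1 is on top; that piece has area ∫[0,2] (-x^3 + x^2 + 2*x) dx = 8/3.
Total enclosed area = 5/12 + 8/3 = 37/12.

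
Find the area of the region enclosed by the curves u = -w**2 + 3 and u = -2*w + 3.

Both boundary curves give u as a function of w, so integrate with respect to w. Setting them equal: -w**2 + 2*w = 0, i.e. -w*(w - 2) = 0, so they meet at w = 0, 2.
For w in [0, 2], u = -w**2 + 3 is on the right; area = ∫[0,2] (-w**2 + 2*w) dw = 4/3.

4/3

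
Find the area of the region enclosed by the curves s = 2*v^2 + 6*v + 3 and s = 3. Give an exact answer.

9

Both boundary curves give s as a function of v, so integrate with respect to v. Setting them equal: 2*v^2 + 6*v = 0, i.e. 2*v*(v + 3) = 0, so they meet at v = -3, 0.
For v in [-3, 0], s = 2*v^2 + 6*v + 3 is on the left; area = ∫[-3,0] (-(2*v^2 + 6*v)) dv = 9.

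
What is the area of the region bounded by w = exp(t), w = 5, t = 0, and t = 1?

On [0, 1], (exp(t)) - (5) = exp(t) - 5 is ≤ 0 throughout, so the area is a single integral of |exp(t) - 5|.
∫[0,1] (exp(t) - 5) dt = -6 + exp(1); the area of that piece is 6 - exp(1).

6 - exp(1)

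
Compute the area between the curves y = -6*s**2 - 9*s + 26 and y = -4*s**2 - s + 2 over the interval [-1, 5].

The difference (-6*s**2 - 9*s + 26) - (-4*s**2 - s + 2) = -2*s**2 - 8*s + 24 changes sign at s = 2 inside [-1, 5], so split the integral there.
∫[-1,2] (-2*s**2 - 8*s + 24) ds = 54.
∫[2,5] (-2*s**2 - 8*s + 24) ds = -90; the area of that piece is 90.
Total area = 54 + 90 = 144.

144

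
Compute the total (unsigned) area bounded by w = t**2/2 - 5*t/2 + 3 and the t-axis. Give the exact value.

1/12

The curve meets the t-axis where t**2/2 - 5*t/2 + 3 = 0, i.e. (t - 3)*(t - 2)/2 = 0, at t = 2, 3.
On [2, 3] the curve lies below the axis; ∫[2,3] (t**2/2 - 5*t/2 + 3) dt = -1/12, giving area 1/12.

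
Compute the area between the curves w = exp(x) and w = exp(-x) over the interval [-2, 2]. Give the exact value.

The difference (exp(x)) - (exp(-x)) = exp(x) - exp(-x) changes sign at x = 0 inside [-2, 2], so split the integral there.
∫[-2,0] (exp(x) - exp(-x)) dx = -exp(2) - exp(-2) + 2; the area of that piece is -2 + exp(-2) + exp(2).
∫[0,2] (exp(x) - exp(-x)) dx = -2 + exp(-2) + exp(2).
Total area = (-2 + exp(-2) + exp(2)) + (-2 + exp(-2) + exp(2)) = -4 + 2*exp(-2) + 2*exp(2).

-4 + 2*exp(-2) + 2*exp(2)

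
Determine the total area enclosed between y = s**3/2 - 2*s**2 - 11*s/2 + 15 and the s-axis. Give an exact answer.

863/12

The curve meets the s-axis where s**3/2 - 2*s**2 - 11*s/2 + 15 = 0, i.e. (s - 5)*(s - 2)*(s + 3)/2 = 0, at s = -3, 2, 5.
On [-3, 2] the curve lies above the axis; ∫[-3,2] (s**3/2 - 2*s**2 - 11*s/2 + 15) ds = 1375/24, giving area 1375/24.
On [2, 5] the curve lies below the axis; ∫[2,5] (s**3/2 - 2*s**2 - 11*s/2 + 15) ds = -117/8, giving area 117/8.
Total area = 1375/24 + 117/8 = 863/12.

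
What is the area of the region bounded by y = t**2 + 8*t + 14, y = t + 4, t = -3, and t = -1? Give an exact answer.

3

The difference (t**2 + 8*t + 14) - (t + 4) = t**2 + 7*t + 10 changes sign at t = -2 inside [-3, -1], so split the integral there.
∫[-3,-2] (t**2 + 7*t + 10) dt = -7/6; the area of that piece is 7/6.
∫[-2,-1] (t**2 + 7*t + 10) dt = 11/6.
Total area = 7/6 + 11/6 = 3.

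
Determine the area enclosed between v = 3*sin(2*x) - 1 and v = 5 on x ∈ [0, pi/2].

On [0, pi/2], (3*sin(2*x) - 1) - (5) = 3*sin(2*x) - 6 is ≤ 0 throughout, so the area is a single integral of |3*sin(2*x) - 6|.
∫[0,pi/2] (3*sin(2*x) - 6) dx = 3 - 3*pi; the area of that piece is -3 + 3*pi.

-3 + 3*pi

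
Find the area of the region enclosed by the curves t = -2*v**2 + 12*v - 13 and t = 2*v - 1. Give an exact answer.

1/3

Both boundary curves give t as a function of v, so integrate with respect to v. Setting them equal: -2*v**2 + 10*v - 12 = 0, i.e. -2*(v - 3)*(v - 2) = 0, so they meet at v = 2, 3.
For v in [2, 3], t = -2*v**2 + 12*v - 13 is on the right; area = ∫[2,3] (-2*v**2 + 10*v - 12) dv = 1/3.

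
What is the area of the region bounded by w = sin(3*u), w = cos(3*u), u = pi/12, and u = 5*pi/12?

On [pi/12, 5*pi/12], (sin(3*u)) - (cos(3*u)) = sin(3*u) - cos(3*u) is ≥ 0 throughout, so the area is a single integral of |sin(3*u) - cos(3*u)|.
∫[pi/12,5*pi/12] (sin(3*u) - cos(3*u)) du = 2*sqrt(2)/3.

2*sqrt(2)/3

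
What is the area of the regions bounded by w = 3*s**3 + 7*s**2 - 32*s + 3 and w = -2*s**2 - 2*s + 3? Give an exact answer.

Set the curves equal: 3*s**3 + 7*s**2 - 32*s + 3 = -2*s**2 - 2*s + 3, so 3*s**3 + 9*s**2 - 30*s = 0, which factors as 3*s*(s - 2)*(s + 5) = 0. The curves meet at s = -5, 0, 2.
On [-5, 0], w = 3*s**3 + 7*s**2 - 32*s + 3 is on top; that piece has area ∫[-5,0] (3*s**3 + 9*s**2 - 30*s) ds = 1125/4.
On [0, 2], w = -2*s**2 - 2*s + 3 is on top; that piece has area ∫[0,2] (-(3*s**3 + 9*s**2 - 30*s)) ds = 24.
Total enclosed area = 1125/4 + 24 = 1221/4.

1221/4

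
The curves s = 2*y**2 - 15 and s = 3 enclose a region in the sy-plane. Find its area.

72

Both boundary curves give s as a function of y, so integrate with respect to y. Setting them equal: 2*y**2 - 18 = 0, i.e. 2*(y - 3)*(y + 3) = 0, so they meet at y = -3, 3.
For y in [-3, 3], s = 2*y**2 - 15 is on the left; area = ∫[-3,3] (-(2*y**2 - 18)) dy = 72.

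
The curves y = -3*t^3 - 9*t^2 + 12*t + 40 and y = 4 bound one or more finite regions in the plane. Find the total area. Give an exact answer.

Set the curves equal: -3*t^3 - 9*t^2 + 12*t + 40 = 4, so -3*t^3 - 9*t^2 + 12*t + 36 = 0, which factors as -3*(t - 2)*(t + 2)*(t + 3) = 0. The curves meet at t = -3, -2, 2.
On [-3, -2], y = 4 is on top; that piece has area ∫[-3,-2] (-(-3*t^3 - 9*t^2 + 12*t + 36)) dt = 9/4.
On [-2, 2], y = -3*t^3 - 9*t^2 + 12*t + 40 is on top; that piece has area ∫[-2,2] (-3*t^3 - 9*t^2 + 12*t + 36) dt = 96.
Total enclosed area = 9/4 + 96 = 393/4.

393/4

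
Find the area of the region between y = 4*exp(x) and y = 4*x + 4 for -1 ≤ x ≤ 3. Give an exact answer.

-32 - 4*exp(-1) + 4*exp(3)

On [-1, 3], (4*exp(x)) - (4*x + 4) = -4*x + 4*exp(x) - 4 is ≥ 0 throughout, so the area is a single integral of |-4*x + 4*exp(x) - 4|.
∫[-1,3] (-4*x + 4*exp(x) - 4) dx = -32 - 4*exp(-1) + 4*exp(3).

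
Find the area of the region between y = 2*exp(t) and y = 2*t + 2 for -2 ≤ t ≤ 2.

-8 - 2*exp(-2) + 2*exp(2)

On [-2, 2], (2*exp(t)) - (2*t + 2) = -2*t + 2*exp(t) - 2 is ≥ 0 throughout, so the area is a single integral of |-2*t + 2*exp(t) - 2|.
∫[-2,2] (-2*t + 2*exp(t) - 2) dt = -8 - 2*exp(-2) + 2*exp(2).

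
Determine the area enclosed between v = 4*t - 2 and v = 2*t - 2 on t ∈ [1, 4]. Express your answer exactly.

15

On [1, 4], (4*t - 2) - (2*t - 2) = 2*t is ≥ 0 throughout, so the area is a single integral of |2*t|.
∫[1,4] (2*t) dt = 15.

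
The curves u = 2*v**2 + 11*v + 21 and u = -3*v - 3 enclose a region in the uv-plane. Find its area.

1/3

Both boundary curves give u as a function of v, so integrate with respect to v. Setting them equal: 2*v**2 + 14*v + 24 = 0, i.e. 2*(v + 3)*(v + 4) = 0, so they meet at v = -4, -3.
For v in [-4, -3], u = 2*v**2 + 11*v + 21 is on the left; area = ∫[-4,-3] (-(2*v**2 + 14*v + 24)) dv = 1/3.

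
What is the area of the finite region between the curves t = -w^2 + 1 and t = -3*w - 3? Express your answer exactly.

Both boundary curves give t as a function of w, so integrate with respect to w. Setting them equal: -w^2 + 3*w + 4 = 0, i.e. -(w - 4)*(w + 1) = 0, so they meet at w = -1, 4.
For w in [-1, 4], t = -w^2 + 1 is on the right; area = ∫[-1,4] (-w^2 + 3*w + 4) dw = 125/6.

125/6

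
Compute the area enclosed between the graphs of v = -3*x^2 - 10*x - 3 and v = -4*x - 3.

4

Set the curves equal: -3*x^2 - 10*x - 3 = -4*x - 3, so -3*x^2 - 6*x = 0, which factors as -3*x*(x + 2) = 0. The curves meet at x = -2, 0.
On [-2, 0], v = -3*x^2 - 10*x - 3 is on top; that piece has area ∫[-2,0] (-3*x^2 - 6*x) dx = 4.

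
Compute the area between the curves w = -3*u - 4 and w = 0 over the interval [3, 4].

On [3, 4], (-3*u - 4) - (0) = -3*u - 4 is ≤ 0 throughout, so the area is a single integral of |-3*u - 4|.
∫[3,4] (-3*u - 4) du = -29/2; the area of that piece is 29/2.

29/2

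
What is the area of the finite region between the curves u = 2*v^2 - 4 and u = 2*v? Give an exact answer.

9

Both boundary curves give u as a function of v, so integrate with respect to v. Setting them equal: 2*v^2 - 2*v - 4 = 0, i.e. 2*(v - 2)*(v + 1) = 0, so they meet at v = -1, 2.
For v in [-1, 2], u = 2*v^2 - 4 is on the left; area = ∫[-1,2] (-(2*v^2 - 2*v - 4)) dv = 9.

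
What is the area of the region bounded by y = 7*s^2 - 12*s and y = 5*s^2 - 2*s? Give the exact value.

125/3

Set the curves equal: 7*s^2 - 12*s = 5*s^2 - 2*s, so 2*s^2 - 10*s = 0, which factors as 2*s*(s - 5) = 0. The curves meet at s = 0, 5.
On [0, 5], y = 5*s^2 - 2*s is on top; that piece has area ∫[0,5] (-(2*s^2 - 10*s)) ds = 125/3.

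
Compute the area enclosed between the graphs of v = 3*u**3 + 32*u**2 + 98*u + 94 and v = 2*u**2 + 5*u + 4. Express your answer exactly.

37/4

Set the curves equal: 3*u**3 + 32*u**2 + 98*u + 94 = 2*u**2 + 5*u + 4, so 3*u**3 + 30*u**2 + 93*u + 90 = 0, which factors as 3*(u + 2)*(u + 3)*(u + 5) = 0. The curves meet at u = -5, -3, -2.
On [-5, -3], v = 3*u**3 + 32*u**2 + 98*u + 94 is on top; that piece has area ∫[-5,-3] (3*u**3 + 30*u**2 + 93*u + 90) du = 8.
On [-3, -2], v = 2*u**2 + 5*u + 4 is on top; that piece has area ∫[-3,-2] (-(3*u**3 + 30*u**2 + 93*u + 90)) du = 5/4.
Total enclosed area = 8 + 5/4 = 37/4.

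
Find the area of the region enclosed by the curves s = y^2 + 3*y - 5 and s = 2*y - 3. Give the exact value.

Both boundary curves give s as a function of y, so integrate with respect to y. Setting them equal: y^2 + y - 2 = 0, i.e. (y - 1)*(y + 2) = 0, so they meet at y = -2, 1.
For y in [-2, 1], s = y^2 + 3*y - 5 is on the left; area = ∫[-2,1] (-(y^2 + y - 2)) dy = 9/2.

9/2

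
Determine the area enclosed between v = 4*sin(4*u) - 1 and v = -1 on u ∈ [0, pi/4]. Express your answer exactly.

2

On [0, pi/4], (4*sin(4*u) - 1) - (-1) = 4*sin(4*u) is ≥ 0 throughout, so the area is a single integral of |4*sin(4*u)|.
∫[0,pi/4] (4*sin(4*u)) du = 2.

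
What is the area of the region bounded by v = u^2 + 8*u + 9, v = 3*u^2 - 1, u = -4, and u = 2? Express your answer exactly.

The difference (u^2 + 8*u + 9) - (3*u^2 - 1) = -2*u^2 + 8*u + 10 changes sign at u = -1 inside [-4, 2], so split the integral there.
∫[-4,-1] (-2*u^2 + 8*u + 10) du = -72; the area of that piece is 72.
∫[-1,2] (-2*u^2 + 8*u + 10) du = 36.
Total area = 72 + 36 = 108.

108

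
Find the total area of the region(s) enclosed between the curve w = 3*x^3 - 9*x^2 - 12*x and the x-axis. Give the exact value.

The curve meets the x-axis where 3*x^3 - 9*x^2 - 12*x = 0, i.e. 3*x*(x - 4)*(x + 1) = 0, at x = -1, 0, 4.
On [-1, 0] the curve lies above the axis; ∫[-1,0] (3*x^3 - 9*x^2 - 12*x) dx = 9/4, giving area 9/4.
On [0, 4] the curve lies below the axis; ∫[0,4] (3*x^3 - 9*x^2 - 12*x) dx = -96, giving area 96.
Total area = 9/4 + 96 = 393/4.

393/4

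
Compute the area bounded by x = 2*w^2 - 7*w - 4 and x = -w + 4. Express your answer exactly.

Both boundary curves give x as a function of w, so integrate with respect to w. Setting them equal: 2*w^2 - 6*w - 8 = 0, i.e. 2*(w - 4)*(w + 1) = 0, so they meet at w = -1, 4.
For w in [-1, 4], x = 2*w^2 - 7*w - 4 is on the left; area = ∫[-1,4] (-(2*w^2 - 6*w - 8)) dw = 125/3.

125/3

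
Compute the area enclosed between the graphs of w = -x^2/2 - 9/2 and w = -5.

Set the curves equal: -x^2/2 - 9/2 = -5, so -x^2/2 + 1/2 = 0, which factors as -(x - 1)*(x + 1)/2 = 0. The curves meet at x = -1, 1.
On [-1, 1], w = -x^2/2 - 9/2 is on top; that piece has area ∫[-1,1] (-x^2/2 + 1/2) dx = 2/3.

2/3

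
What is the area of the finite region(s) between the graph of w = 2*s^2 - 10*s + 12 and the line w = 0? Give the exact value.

The curve meets the s-axis where 2*s^2 - 10*s + 12 = 0, i.e. 2*(s - 3)*(s - 2) = 0, at s = 2, 3.
On [2, 3] the curve lies below the axis; ∫[2,3] (2*s^2 - 10*s + 12) ds = -1/3, giving area 1/3.

1/3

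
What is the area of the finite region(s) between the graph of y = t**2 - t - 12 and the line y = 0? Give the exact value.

The curve meets the t-axis where t**2 - t - 12 = 0, i.e. (t - 4)*(t + 3) = 0, at t = -3, 4.
On [-3, 4] the curve lies below the axis; ∫[-3,4] (t**2 - t - 12) dt = -343/6, giving area 343/6.

343/6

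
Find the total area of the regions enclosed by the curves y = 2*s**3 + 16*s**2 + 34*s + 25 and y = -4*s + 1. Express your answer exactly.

37/6

Set the curves equal: 2*s**3 + 16*s**2 + 34*s + 25 = -4*s + 1, so 2*s**3 + 16*s**2 + 38*s + 24 = 0, which factors as 2*(s + 1)*(s + 3)*(s + 4) = 0. The curves meet at s = -4, -3, -1.
On [-4, -3], y = 2*s**3 + 16*s**2 + 34*s + 25 is on top; that piece has area ∫[-4,-3] (2*s**3 + 16*s**2 + 38*s + 24) ds = 5/6.
On [-3, -1], y = -4*s + 1 is on top; that piece has area ∫[-3,-1] (-(2*s**3 + 16*s**2 + 38*s + 24)) ds = 16/3.
Total enclosed area = 5/6 + 16/3 = 37/6.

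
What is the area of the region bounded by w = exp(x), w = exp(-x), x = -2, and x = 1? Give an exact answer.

The difference (exp(x)) - (exp(-x)) = exp(x) - exp(-x) changes sign at x = 0 inside [-2, 1], so split the integral there.
∫[-2,0] (exp(x) - exp(-x)) dx = -exp(2) - exp(-2) + 2; the area of that piece is -2 + exp(-2) + exp(2).
∫[0,1] (exp(x) - exp(-x)) dx = -2 + exp(-1) + exp(1).
Total area = (-2 + exp(-2) + exp(2)) + (-2 + exp(-1) + exp(1)) = -4 + exp(-2) + exp(-1) + exp(1) + exp(2).

-4 + exp(-2) + exp(-1) + exp(1) + exp(2)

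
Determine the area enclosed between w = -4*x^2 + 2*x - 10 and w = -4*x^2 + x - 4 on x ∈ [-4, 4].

48

On [-4, 4], (-4*x^2 + 2*x - 10) - (-4*x^2 + x - 4) = x - 6 is ≤ 0 throughout, so the area is a single integral of |x - 6|.
∫[-4,4] (x - 6) dx = -48; the area of that piece is 48.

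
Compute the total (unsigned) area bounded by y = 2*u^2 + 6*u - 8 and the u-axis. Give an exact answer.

The curve meets the u-axis where 2*u^2 + 6*u - 8 = 0, i.e. 2*(u - 1)*(u + 4) = 0, at u = -4, 1.
On [-4, 1] the curve lies below the axis; ∫[-4,1] (2*u^2 + 6*u - 8) du = -125/3, giving area 125/3.

125/3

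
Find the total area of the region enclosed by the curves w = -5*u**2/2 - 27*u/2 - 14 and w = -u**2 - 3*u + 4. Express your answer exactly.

1/4

Set the curves equal: -5*u**2/2 - 27*u/2 - 14 = -u**2 - 3*u + 4, so -3*u**2/2 - 21*u/2 - 18 = 0, which factors as -3*(u + 3)*(u + 4)/2 = 0. The curves meet at u = -4, -3.
On [-4, -3], w = -5*u**2/2 - 27*u/2 - 14 is on top; that piece has area ∫[-4,-3] (-3*u**2/2 - 21*u/2 - 18) du = 1/4.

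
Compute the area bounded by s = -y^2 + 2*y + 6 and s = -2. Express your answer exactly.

Both boundary curves give s as a function of y, so integrate with respect to y. Setting them equal: -y^2 + 2*y + 8 = 0, i.e. -(y - 4)*(y + 2) = 0, so they meet at y = -2, 4.
For y in [-2, 4], s = -y^2 + 2*y + 6 is on the right; area = ∫[-2,4] (-y^2 + 2*y + 8) dy = 36.

36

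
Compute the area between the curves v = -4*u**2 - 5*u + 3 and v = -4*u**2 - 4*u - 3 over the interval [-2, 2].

On [-2, 2], (-4*u**2 - 5*u + 3) - (-4*u**2 - 4*u - 3) = -u + 6 is ≥ 0 throughout, so the area is a single integral of |-u + 6|.
∫[-2,2] (-u + 6) du = 24.

24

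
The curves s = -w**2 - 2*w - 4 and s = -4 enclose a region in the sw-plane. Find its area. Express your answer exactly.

4/3

Both boundary curves give s as a function of w, so integrate with respect to w. Setting them equal: -w**2 - 2*w = 0, i.e. -w*(w + 2) = 0, so they meet at w = -2, 0.
For w in [-2, 0], s = -w**2 - 2*w - 4 is on the right; area = ∫[-2,0] (-w**2 - 2*w) dw = 4/3.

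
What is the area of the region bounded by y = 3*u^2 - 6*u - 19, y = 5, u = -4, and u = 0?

The difference (3*u^2 - 6*u - 19) - (5) = 3*u^2 - 6*u - 24 changes sign at u = -2 inside [-4, 0], so split the integral there.
∫[-4,-2] (3*u^2 - 6*u - 24) du = 44.
∫[-2,0] (3*u^2 - 6*u - 24) du = -28; the area of that piece is 28.
Total area = 44 + 28 = 72.

72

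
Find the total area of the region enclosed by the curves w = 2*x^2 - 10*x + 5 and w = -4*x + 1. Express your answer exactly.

Set the curves equal: 2*x^2 - 10*x + 5 = -4*x + 1, so 2*x^2 - 6*x + 4 = 0, which factors as 2*(x - 2)*(x - 1) = 0. The curves meet at x = 1, 2.
On [1, 2], w = -4*x + 1 is on top; that piece has area ∫[1,2] (-(2*x^2 - 6*x + 4)) dx = 1/3.

1/3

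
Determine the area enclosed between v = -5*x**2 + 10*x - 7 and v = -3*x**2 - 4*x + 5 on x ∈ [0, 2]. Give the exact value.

The difference (-5*x**2 + 10*x - 7) - (-3*x**2 - 4*x + 5) = -2*x**2 + 14*x - 12 changes sign at x = 1 inside [0, 2], so split the integral there.
∫[0,1] (-2*x**2 + 14*x - 12) dx = -17/3; the area of that piece is 17/3.
∫[1,2] (-2*x**2 + 14*x - 12) dx = 13/3.
Total area = 17/3 + 13/3 = 10.

10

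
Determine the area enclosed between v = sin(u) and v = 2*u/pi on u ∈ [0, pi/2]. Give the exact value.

On [0, pi/2], (sin(u)) - (2*u/pi) = -2*u/pi + sin(u) is ≥ 0 throughout, so the area is a single integral of |-2*u/pi + sin(u)|.
∫[0,pi/2] (-2*u/pi + sin(u)) du = 1 - pi/4.

1 - pi/4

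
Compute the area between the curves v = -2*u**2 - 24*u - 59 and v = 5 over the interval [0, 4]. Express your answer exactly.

On [0, 4], (-2*u**2 - 24*u - 59) - (5) = -2*u**2 - 24*u - 64 is ≤ 0 throughout, so the area is a single integral of |-2*u**2 - 24*u - 64|.
∫[0,4] (-2*u**2 - 24*u - 64) du = -1472/3; the area of that piece is 1472/3.

1472/3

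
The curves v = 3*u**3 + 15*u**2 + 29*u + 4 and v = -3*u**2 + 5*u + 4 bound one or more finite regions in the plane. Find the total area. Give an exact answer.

24

Set the curves equal: 3*u**3 + 15*u**2 + 29*u + 4 = -3*u**2 + 5*u + 4, so 3*u**3 + 18*u**2 + 24*u = 0, which factors as 3*u*(u + 2)*(u + 4) = 0. The curves meet at u = -4, -2, 0.
On [-4, -2], v = 3*u**3 + 15*u**2 + 29*u + 4 is on top; that piece has area ∫[-4,-2] (3*u**3 + 18*u**2 + 24*u) du = 12.
On [-2, 0], v = -3*u**2 + 5*u + 4 is on top; that piece has area ∫[-2,0] (-(3*u**3 + 18*u**2 + 24*u)) du = 12.
Total enclosed area = 12 + 12 = 24.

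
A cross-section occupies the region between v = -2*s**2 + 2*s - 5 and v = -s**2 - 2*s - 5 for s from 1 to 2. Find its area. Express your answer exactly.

On [1, 2], (-2*s**2 + 2*s - 5) - (-s**2 - 2*s - 5) = -s**2 + 4*s is ≥ 0 throughout, so the area is a single integral of |-s**2 + 4*s|.
∫[1,2] (-s**2 + 4*s) ds = 11/3.

11/3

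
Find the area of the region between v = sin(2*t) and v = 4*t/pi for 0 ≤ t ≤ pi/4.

1/2 - pi/8

On [0, pi/4], (sin(2*t)) - (4*t/pi) = -4*t/pi + sin(2*t) is ≥ 0 throughout, so the area is a single integral of |-4*t/pi + sin(2*t)|.
∫[0,pi/4] (-4*t/pi + sin(2*t)) dt = 1/2 - pi/8.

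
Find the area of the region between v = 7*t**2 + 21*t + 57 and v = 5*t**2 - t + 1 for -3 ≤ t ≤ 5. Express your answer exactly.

2176/3

On [-3, 5], (7*t**2 + 21*t + 57) - (5*t**2 - t + 1) = 2*t**2 + 22*t + 56 is ≥ 0 throughout, so the area is a single integral of |2*t**2 + 22*t + 56|.
∫[-3,5] (2*t**2 + 22*t + 56) dt = 2176/3.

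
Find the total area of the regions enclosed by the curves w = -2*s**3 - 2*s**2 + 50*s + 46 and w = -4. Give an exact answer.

2024/3

Set the curves equal: -2*s**3 - 2*s**2 + 50*s + 46 = -4, so -2*s**3 - 2*s**2 + 50*s + 50 = 0, which factors as -2*(s - 5)*(s + 1)*(s + 5) = 0. The curves meet at s = -5, -1, 5.
On [-5, -1], w = -4 is on top; that piece has area ∫[-5,-1] (-(-2*s**3 - 2*s**2 + 50*s + 50)) ds = 512/3.
On [-1, 5], w = -2*s**3 - 2*s**2 + 50*s + 46 is on top; that piece has area ∫[-1,5] (-2*s**3 - 2*s**2 + 50*s + 50) ds = 504.
Total enclosed area = 512/3 + 504 = 2024/3.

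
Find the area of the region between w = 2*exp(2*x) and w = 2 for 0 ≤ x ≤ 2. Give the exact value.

-5 + exp(4)

On [0, 2], (2*exp(2*x)) - (2) = 2*exp(2*x) - 2 is ≥ 0 throughout, so the area is a single integral of |2*exp(2*x) - 2|.
∫[0,2] (2*exp(2*x) - 2) dx = -5 + exp(4).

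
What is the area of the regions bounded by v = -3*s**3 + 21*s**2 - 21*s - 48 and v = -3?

148

Set the curves equal: -3*s**3 + 21*s**2 - 21*s - 48 = -3, so -3*s**3 + 21*s**2 - 21*s - 45 = 0, which factors as -3*(s - 5)*(s - 3)*(s + 1) = 0. The curves meet at s = -1, 3, 5.
On [-1, 3], v = -3 is on top; that piece has area ∫[-1,3] (-(-3*s**3 + 21*s**2 - 21*s - 45)) ds = 128.
On [3, 5], v = -3*s**3 + 21*s**2 - 21*s - 48 is on top; that piece has area ∫[3,5] (-3*s**3 + 21*s**2 - 21*s - 45) ds = 20.
Total enclosed area = 128 + 20 = 148.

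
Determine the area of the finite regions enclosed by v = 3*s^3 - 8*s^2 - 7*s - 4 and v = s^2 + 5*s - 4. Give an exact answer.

393/4

Set the curves equal: 3*s^3 - 8*s^2 - 7*s - 4 = s^2 + 5*s - 4, so 3*s^3 - 9*s^2 - 12*s = 0, which factors as 3*s*(s - 4)*(s + 1) = 0. The curves meet at s = -1, 0, 4.
On [-1, 0], v = 3*s^3 - 8*s^2 - 7*s - 4 is on top; that piece has area ∫[-1,0] (3*s^3 - 9*s^2 - 12*s) ds = 9/4.
On [0, 4], v = s^2 + 5*s - 4 is on top; that piece has area ∫[0,4] (-(3*s^3 - 9*s^2 - 12*s)) ds = 96.
Total enclosed area = 9/4 + 96 = 393/4.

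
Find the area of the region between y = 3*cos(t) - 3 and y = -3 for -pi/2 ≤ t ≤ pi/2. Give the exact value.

6

On [-pi/2, pi/2], (3*cos(t) - 3) - (-3) = 3*cos(t) is ≥ 0 throughout, so the area is a single integral of |3*cos(t)|.
∫[-pi/2,pi/2] (3*cos(t)) dt = 6.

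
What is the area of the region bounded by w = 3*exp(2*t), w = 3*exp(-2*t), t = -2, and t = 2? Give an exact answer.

-6 + 3*exp(-4) + 3*exp(4)

The difference (3*exp(2*t)) - (3*exp(-2*t)) = 3*exp(2*t) - 3*exp(-2*t) changes sign at t = 0 inside [-2, 2], so split the integral there.
∫[-2,0] (3*exp(2*t) - 3*exp(-2*t)) dt = -3*exp(4)/2 - 3*exp(-4)/2 + 3; the area of that piece is -3 + 3*exp(-4)/2 + 3*exp(4)/2.
∫[0,2] (3*exp(2*t) - 3*exp(-2*t)) dt = -3 + 3*exp(-4)/2 + 3*exp(4)/2.
Total area = (-3 + 3*exp(-4)/2 + 3*exp(4)/2) + (-3 + 3*exp(-4)/2 + 3*exp(4)/2) = -6 + 3*exp(-4) + 3*exp(4).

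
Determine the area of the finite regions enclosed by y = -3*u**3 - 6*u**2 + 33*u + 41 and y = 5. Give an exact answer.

Set the curves equal: -3*u**3 - 6*u**2 + 33*u + 41 = 5, so -3*u**3 - 6*u**2 + 33*u + 36 = 0, which factors as -3*(u - 3)*(u + 1)*(u + 4) = 0. The curves meet at u = -4, -1, 3.
On [-4, -1], y = 5 is on top; that piece has area ∫[-4,-1] (-(-3*u**3 - 6*u**2 + 33*u + 36)) du = 297/4.
On [-1, 3], y = -3*u**3 - 6*u**2 + 33*u + 41 is on top; that piece has area ∫[-1,3] (-3*u**3 - 6*u**2 + 33*u + 36) du = 160.
Total enclosed area = 297/4 + 160 = 937/4.

937/4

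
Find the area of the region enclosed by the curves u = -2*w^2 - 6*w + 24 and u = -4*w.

Both boundary curves give u as a function of w, so integrate with respect to w. Setting them equal: -2*w^2 - 2*w + 24 = 0, i.e. -2*(w - 3)*(w + 4) = 0, so they meet at w = -4, 3.
For w in [-4, 3], u = -2*w^2 - 6*w + 24 is on the right; area = ∫[-4,3] (-2*w^2 - 2*w + 24) dw = 343/3.

343/3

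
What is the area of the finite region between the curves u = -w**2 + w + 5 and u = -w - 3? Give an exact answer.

36

Both boundary curves give u as a function of w, so integrate with respect to w. Setting them equal: -w**2 + 2*w + 8 = 0, i.e. -(w - 4)*(w + 2) = 0, so they meet at w = -2, 4.
For w in [-2, 4], u = -w**2 + w + 5 is on the right; area = ∫[-2,4] (-w**2 + 2*w + 8) dw = 36.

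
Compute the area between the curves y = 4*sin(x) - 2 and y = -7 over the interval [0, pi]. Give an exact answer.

On [0, pi], (4*sin(x) - 2) - (-7) = 4*sin(x) + 5 is ≥ 0 throughout, so the area is a single integral of |4*sin(x) + 5|.
∫[0,pi] (4*sin(x) + 5) dx = 8 + 5*pi.

8 + 5*pi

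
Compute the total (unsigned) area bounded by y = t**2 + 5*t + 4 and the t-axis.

The curve meets the t-axis where t**2 + 5*t + 4 = 0, i.e. (t + 1)*(t + 4) = 0, at t = -4, -1.
On [-4, -1] the curve lies below the axis; ∫[-4,-1] (t**2 + 5*t + 4) dt = -9/2, giving area 9/2.

9/2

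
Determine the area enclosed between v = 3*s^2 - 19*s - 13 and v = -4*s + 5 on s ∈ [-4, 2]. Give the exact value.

189

The difference (3*s^2 - 19*s - 13) - (-4*s + 5) = 3*s^2 - 15*s - 18 changes sign at s = -1 inside [-4, 2], so split the integral there.
∫[-4,-1] (3*s^2 - 15*s - 18) ds = 243/2.
∫[-1,2] (3*s^2 - 15*s - 18) ds = -135/2; the area of that piece is 135/2.
Total area = 243/2 + 135/2 = 189.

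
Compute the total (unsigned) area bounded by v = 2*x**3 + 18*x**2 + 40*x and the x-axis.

131/2

The curve meets the x-axis where 2*x**3 + 18*x**2 + 40*x = 0, i.e. 2*x*(x + 4)*(x + 5) = 0, at x = -5, -4, 0.
On [-5, -4] the curve lies above the axis; ∫[-5,-4] (2*x**3 + 18*x**2 + 40*x) dx = 3/2, giving area 3/2.
On [-4, 0] the curve lies below the axis; ∫[-4,0] (2*x**3 + 18*x**2 + 40*x) dx = -64, giving area 64.
Total area = 3/2 + 64 = 131/2.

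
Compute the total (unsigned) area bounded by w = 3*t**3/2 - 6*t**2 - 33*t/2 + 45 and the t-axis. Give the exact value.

863/4

The curve meets the t-axis where 3*t**3/2 - 6*t**2 - 33*t/2 + 45 = 0, i.e. 3*(t - 5)*(t - 2)*(t + 3)/2 = 0, at t = -3, 2, 5.
On [-3, 2] the curve lies above the axis; ∫[-3,2] (3*t**3/2 - 6*t**2 - 33*t/2 + 45) dt = 1375/8, giving area 1375/8.
On [2, 5] the curve lies below the axis; ∫[2,5] (3*t**3/2 - 6*t**2 - 33*t/2 + 45) dt = -351/8, giving area 351/8.
Total area = 1375/8 + 351/8 = 863/4.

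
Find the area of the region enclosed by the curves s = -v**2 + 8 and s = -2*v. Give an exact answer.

36

Both boundary curves give s as a function of v, so integrate with respect to v. Setting them equal: -v**2 + 2*v + 8 = 0, i.e. -(v - 4)*(v + 2) = 0, so they meet at v = -2, 4.
For v in [-2, 4], s = -v**2 + 8 is on the right; area = ∫[-2,4] (-v**2 + 2*v + 8) dv = 36.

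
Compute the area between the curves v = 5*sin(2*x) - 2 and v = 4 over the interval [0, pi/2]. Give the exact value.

-5 + 3*pi

On [0, pi/2], (5*sin(2*x) - 2) - (4) = 5*sin(2*x) - 6 is ≤ 0 throughout, so the area is a single integral of |5*sin(2*x) - 6|.
∫[0,pi/2] (5*sin(2*x) - 6) dx = 5 - 3*pi; the area of that piece is -5 + 3*pi.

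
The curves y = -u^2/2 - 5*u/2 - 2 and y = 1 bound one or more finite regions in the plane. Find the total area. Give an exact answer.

Set the curves equal: -u^2/2 - 5*u/2 - 2 = 1, so -u^2/2 - 5*u/2 - 3 = 0, which factors as -(u + 2)*(u + 3)/2 = 0. The curves meet at u = -3, -2.
On [-3, -2], y = -u^2/2 - 5*u/2 - 2 is on top; that piece has area ∫[-3,-2] (-u^2/2 - 5*u/2 - 3) du = 1/12.

1/12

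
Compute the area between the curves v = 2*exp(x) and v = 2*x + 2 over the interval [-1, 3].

-16 - 2*exp(-1) + 2*exp(3)

On [-1, 3], (2*exp(x)) - (2*x + 2) = -2*x + 2*exp(x) - 2 is ≥ 0 throughout, so the area is a single integral of |-2*x + 2*exp(x) - 2|.
∫[-1,3] (-2*x + 2*exp(x) - 2) dx = -16 - 2*exp(-1) + 2*exp(3).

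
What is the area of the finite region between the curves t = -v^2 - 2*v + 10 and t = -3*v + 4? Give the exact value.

125/6

Both boundary curves give t as a function of v, so integrate with respect to v. Setting them equal: -v^2 + v + 6 = 0, i.e. -(v - 3)*(v + 2) = 0, so they meet at v = -2, 3.
For v in [-2, 3], t = -v^2 - 2*v + 10 is on the right; area = ∫[-2,3] (-v^2 + v + 6) dv = 125/6.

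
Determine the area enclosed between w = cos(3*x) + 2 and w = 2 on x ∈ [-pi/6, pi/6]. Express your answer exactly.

2/3

On [-pi/6, pi/6], (cos(3*x) + 2) - (2) = cos(3*x) is ≥ 0 throughout, so the area is a single integral of |cos(3*x)|.
∫[-pi/6,pi/6] (cos(3*x)) dx = 2/3.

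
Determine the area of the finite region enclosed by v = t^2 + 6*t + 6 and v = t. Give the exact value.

Set the curves equal: t^2 + 6*t + 6 = t, so t^2 + 5*t + 6 = 0, which factors as (t + 2)*(t + 3) = 0. The curves meet at t = -3, -2.
On [-3, -2], v = t is on top; that piece has area ∫[-3,-2] (-(t^2 + 5*t + 6)) dt = 1/6.

1/6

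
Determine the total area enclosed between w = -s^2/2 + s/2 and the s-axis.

The curve meets the s-axis where -s^2/2 + s/2 = 0, i.e. -s*(s - 1)/2 = 0, at s = 0, 1.
On [0, 1] the curve lies above the axis; ∫[0,1] (-s^2/2 + s/2) ds = 1/12, giving area 1/12.

1/12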